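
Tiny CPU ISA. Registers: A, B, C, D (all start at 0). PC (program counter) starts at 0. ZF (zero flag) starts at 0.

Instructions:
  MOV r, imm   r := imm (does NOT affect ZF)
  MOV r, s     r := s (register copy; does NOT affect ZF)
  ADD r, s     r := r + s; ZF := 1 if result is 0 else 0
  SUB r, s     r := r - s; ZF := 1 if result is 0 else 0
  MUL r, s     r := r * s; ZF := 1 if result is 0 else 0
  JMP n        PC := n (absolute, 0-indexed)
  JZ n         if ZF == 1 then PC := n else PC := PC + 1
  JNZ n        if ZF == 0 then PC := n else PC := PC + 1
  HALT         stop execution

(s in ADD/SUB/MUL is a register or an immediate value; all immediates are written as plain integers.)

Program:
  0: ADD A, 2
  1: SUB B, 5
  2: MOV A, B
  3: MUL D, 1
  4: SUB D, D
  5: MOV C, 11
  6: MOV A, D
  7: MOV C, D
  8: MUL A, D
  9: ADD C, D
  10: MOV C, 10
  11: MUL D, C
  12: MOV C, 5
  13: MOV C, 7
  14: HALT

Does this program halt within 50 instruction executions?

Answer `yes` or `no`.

Step 1: PC=0 exec 'ADD A, 2'. After: A=2 B=0 C=0 D=0 ZF=0 PC=1
Step 2: PC=1 exec 'SUB B, 5'. After: A=2 B=-5 C=0 D=0 ZF=0 PC=2
Step 3: PC=2 exec 'MOV A, B'. After: A=-5 B=-5 C=0 D=0 ZF=0 PC=3
Step 4: PC=3 exec 'MUL D, 1'. After: A=-5 B=-5 C=0 D=0 ZF=1 PC=4
Step 5: PC=4 exec 'SUB D, D'. After: A=-5 B=-5 C=0 D=0 ZF=1 PC=5
Step 6: PC=5 exec 'MOV C, 11'. After: A=-5 B=-5 C=11 D=0 ZF=1 PC=6
Step 7: PC=6 exec 'MOV A, D'. After: A=0 B=-5 C=11 D=0 ZF=1 PC=7
Step 8: PC=7 exec 'MOV C, D'. After: A=0 B=-5 C=0 D=0 ZF=1 PC=8
Step 9: PC=8 exec 'MUL A, D'. After: A=0 B=-5 C=0 D=0 ZF=1 PC=9
Step 10: PC=9 exec 'ADD C, D'. After: A=0 B=-5 C=0 D=0 ZF=1 PC=10
Step 11: PC=10 exec 'MOV C, 10'. After: A=0 B=-5 C=10 D=0 ZF=1 PC=11
Step 12: PC=11 exec 'MUL D, C'. After: A=0 B=-5 C=10 D=0 ZF=1 PC=12
Step 13: PC=12 exec 'MOV C, 5'. After: A=0 B=-5 C=5 D=0 ZF=1 PC=13
Step 14: PC=13 exec 'MOV C, 7'. After: A=0 B=-5 C=7 D=0 ZF=1 PC=14
Step 15: PC=14 exec 'HALT'. After: A=0 B=-5 C=7 D=0 ZF=1 PC=14 HALTED

Answer: yes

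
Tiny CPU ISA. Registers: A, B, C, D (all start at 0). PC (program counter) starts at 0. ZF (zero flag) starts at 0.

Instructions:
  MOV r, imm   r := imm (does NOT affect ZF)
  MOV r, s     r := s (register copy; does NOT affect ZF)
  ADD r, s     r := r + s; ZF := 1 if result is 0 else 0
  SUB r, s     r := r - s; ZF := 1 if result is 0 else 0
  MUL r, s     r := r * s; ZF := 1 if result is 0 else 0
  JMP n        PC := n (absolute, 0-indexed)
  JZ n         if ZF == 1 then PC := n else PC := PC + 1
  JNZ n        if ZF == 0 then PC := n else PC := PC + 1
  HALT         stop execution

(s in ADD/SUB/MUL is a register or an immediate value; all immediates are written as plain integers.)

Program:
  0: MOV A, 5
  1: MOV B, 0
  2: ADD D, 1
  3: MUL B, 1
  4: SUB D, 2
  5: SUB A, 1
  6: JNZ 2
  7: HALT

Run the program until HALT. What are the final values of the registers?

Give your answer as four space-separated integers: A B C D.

Answer: 0 0 0 -5

Derivation:
Step 1: PC=0 exec 'MOV A, 5'. After: A=5 B=0 C=0 D=0 ZF=0 PC=1
Step 2: PC=1 exec 'MOV B, 0'. After: A=5 B=0 C=0 D=0 ZF=0 PC=2
Step 3: PC=2 exec 'ADD D, 1'. After: A=5 B=0 C=0 D=1 ZF=0 PC=3
Step 4: PC=3 exec 'MUL B, 1'. After: A=5 B=0 C=0 D=1 ZF=1 PC=4
Step 5: PC=4 exec 'SUB D, 2'. After: A=5 B=0 C=0 D=-1 ZF=0 PC=5
Step 6: PC=5 exec 'SUB A, 1'. After: A=4 B=0 C=0 D=-1 ZF=0 PC=6
Step 7: PC=6 exec 'JNZ 2'. After: A=4 B=0 C=0 D=-1 ZF=0 PC=2
Step 8: PC=2 exec 'ADD D, 1'. After: A=4 B=0 C=0 D=0 ZF=1 PC=3
Step 9: PC=3 exec 'MUL B, 1'. After: A=4 B=0 C=0 D=0 ZF=1 PC=4
Step 10: PC=4 exec 'SUB D, 2'. After: A=4 B=0 C=0 D=-2 ZF=0 PC=5
Step 11: PC=5 exec 'SUB A, 1'. After: A=3 B=0 C=0 D=-2 ZF=0 PC=6
Step 12: PC=6 exec 'JNZ 2'. After: A=3 B=0 C=0 D=-2 ZF=0 PC=2
Step 13: PC=2 exec 'ADD D, 1'. After: A=3 B=0 C=0 D=-1 ZF=0 PC=3
Step 14: PC=3 exec 'MUL B, 1'. After: A=3 B=0 C=0 D=-1 ZF=1 PC=4
Step 15: PC=4 exec 'SUB D, 2'. After: A=3 B=0 C=0 D=-3 ZF=0 PC=5
Step 16: PC=5 exec 'SUB A, 1'. After: A=2 B=0 C=0 D=-3 ZF=0 PC=6
Step 17: PC=6 exec 'JNZ 2'. After: A=2 B=0 C=0 D=-3 ZF=0 PC=2
Step 18: PC=2 exec 'ADD D, 1'. After: A=2 B=0 C=0 D=-2 ZF=0 PC=3
Step 19: PC=3 exec 'MUL B, 1'. After: A=2 B=0 C=0 D=-2 ZF=1 PC=4
Step 20: PC=4 exec 'SUB D, 2'. After: A=2 B=0 C=0 D=-4 ZF=0 PC=5
Step 21: PC=5 exec 'SUB A, 1'. After: A=1 B=0 C=0 D=-4 ZF=0 PC=6
Step 22: PC=6 exec 'JNZ 2'. After: A=1 B=0 C=0 D=-4 ZF=0 PC=2
Step 23: PC=2 exec 'ADD D, 1'. After: A=1 B=0 C=0 D=-3 ZF=0 PC=3
Step 24: PC=3 exec 'MUL B, 1'. After: A=1 B=0 C=0 D=-3 ZF=1 PC=4
Step 25: PC=4 exec 'SUB D, 2'. After: A=1 B=0 C=0 D=-5 ZF=0 PC=5
Step 26: PC=5 exec 'SUB A, 1'. After: A=0 B=0 C=0 D=-5 ZF=1 PC=6
Step 27: PC=6 exec 'JNZ 2'. After: A=0 B=0 C=0 D=-5 ZF=1 PC=7
Step 28: PC=7 exec 'HALT'. After: A=0 B=0 C=0 D=-5 ZF=1 PC=7 HALTED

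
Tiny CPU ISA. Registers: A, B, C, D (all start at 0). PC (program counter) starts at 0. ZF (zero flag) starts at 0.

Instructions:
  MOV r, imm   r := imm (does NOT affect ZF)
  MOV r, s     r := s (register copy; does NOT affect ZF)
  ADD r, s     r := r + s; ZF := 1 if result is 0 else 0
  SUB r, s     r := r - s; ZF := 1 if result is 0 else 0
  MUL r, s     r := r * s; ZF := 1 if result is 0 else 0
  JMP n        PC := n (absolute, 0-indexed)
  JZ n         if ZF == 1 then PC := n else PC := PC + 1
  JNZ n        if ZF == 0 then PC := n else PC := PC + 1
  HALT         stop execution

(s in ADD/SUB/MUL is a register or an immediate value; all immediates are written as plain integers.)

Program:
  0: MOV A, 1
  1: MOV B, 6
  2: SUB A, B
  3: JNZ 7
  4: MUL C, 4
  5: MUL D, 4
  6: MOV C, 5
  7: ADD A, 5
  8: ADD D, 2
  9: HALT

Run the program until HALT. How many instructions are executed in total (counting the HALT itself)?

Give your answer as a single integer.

Answer: 7

Derivation:
Step 1: PC=0 exec 'MOV A, 1'. After: A=1 B=0 C=0 D=0 ZF=0 PC=1
Step 2: PC=1 exec 'MOV B, 6'. After: A=1 B=6 C=0 D=0 ZF=0 PC=2
Step 3: PC=2 exec 'SUB A, B'. After: A=-5 B=6 C=0 D=0 ZF=0 PC=3
Step 4: PC=3 exec 'JNZ 7'. After: A=-5 B=6 C=0 D=0 ZF=0 PC=7
Step 5: PC=7 exec 'ADD A, 5'. After: A=0 B=6 C=0 D=0 ZF=1 PC=8
Step 6: PC=8 exec 'ADD D, 2'. After: A=0 B=6 C=0 D=2 ZF=0 PC=9
Step 7: PC=9 exec 'HALT'. After: A=0 B=6 C=0 D=2 ZF=0 PC=9 HALTED
Total instructions executed: 7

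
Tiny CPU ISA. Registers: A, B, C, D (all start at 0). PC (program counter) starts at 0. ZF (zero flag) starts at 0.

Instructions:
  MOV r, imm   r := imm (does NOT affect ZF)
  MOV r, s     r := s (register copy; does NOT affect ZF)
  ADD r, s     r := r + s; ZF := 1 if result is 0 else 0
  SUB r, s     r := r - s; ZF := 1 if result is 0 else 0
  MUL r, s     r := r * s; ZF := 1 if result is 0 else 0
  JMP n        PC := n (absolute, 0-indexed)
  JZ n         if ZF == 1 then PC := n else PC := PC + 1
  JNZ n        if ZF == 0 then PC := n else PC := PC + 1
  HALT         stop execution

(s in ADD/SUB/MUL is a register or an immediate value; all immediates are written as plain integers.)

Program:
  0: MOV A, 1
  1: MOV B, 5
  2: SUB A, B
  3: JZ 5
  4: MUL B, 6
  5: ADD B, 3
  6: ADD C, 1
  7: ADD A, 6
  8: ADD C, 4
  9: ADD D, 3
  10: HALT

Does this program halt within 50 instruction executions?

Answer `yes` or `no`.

Step 1: PC=0 exec 'MOV A, 1'. After: A=1 B=0 C=0 D=0 ZF=0 PC=1
Step 2: PC=1 exec 'MOV B, 5'. After: A=1 B=5 C=0 D=0 ZF=0 PC=2
Step 3: PC=2 exec 'SUB A, B'. After: A=-4 B=5 C=0 D=0 ZF=0 PC=3
Step 4: PC=3 exec 'JZ 5'. After: A=-4 B=5 C=0 D=0 ZF=0 PC=4
Step 5: PC=4 exec 'MUL B, 6'. After: A=-4 B=30 C=0 D=0 ZF=0 PC=5
Step 6: PC=5 exec 'ADD B, 3'. After: A=-4 B=33 C=0 D=0 ZF=0 PC=6
Step 7: PC=6 exec 'ADD C, 1'. After: A=-4 B=33 C=1 D=0 ZF=0 PC=7
Step 8: PC=7 exec 'ADD A, 6'. After: A=2 B=33 C=1 D=0 ZF=0 PC=8
Step 9: PC=8 exec 'ADD C, 4'. After: A=2 B=33 C=5 D=0 ZF=0 PC=9
Step 10: PC=9 exec 'ADD D, 3'. After: A=2 B=33 C=5 D=3 ZF=0 PC=10
Step 11: PC=10 exec 'HALT'. After: A=2 B=33 C=5 D=3 ZF=0 PC=10 HALTED

Answer: yes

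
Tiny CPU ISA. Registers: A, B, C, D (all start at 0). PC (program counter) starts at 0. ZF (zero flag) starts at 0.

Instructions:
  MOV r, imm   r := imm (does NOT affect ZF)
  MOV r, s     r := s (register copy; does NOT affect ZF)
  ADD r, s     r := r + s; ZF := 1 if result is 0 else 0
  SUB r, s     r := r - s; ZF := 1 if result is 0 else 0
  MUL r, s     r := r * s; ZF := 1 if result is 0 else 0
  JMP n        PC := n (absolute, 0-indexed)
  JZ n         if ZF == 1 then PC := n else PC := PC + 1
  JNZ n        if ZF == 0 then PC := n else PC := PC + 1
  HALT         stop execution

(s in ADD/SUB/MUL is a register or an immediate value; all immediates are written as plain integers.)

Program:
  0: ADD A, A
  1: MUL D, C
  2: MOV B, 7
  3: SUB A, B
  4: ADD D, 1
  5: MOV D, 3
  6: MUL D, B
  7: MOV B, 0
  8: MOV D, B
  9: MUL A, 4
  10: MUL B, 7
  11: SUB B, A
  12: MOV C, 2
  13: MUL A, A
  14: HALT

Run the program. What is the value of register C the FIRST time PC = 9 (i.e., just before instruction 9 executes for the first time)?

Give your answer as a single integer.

Step 1: PC=0 exec 'ADD A, A'. After: A=0 B=0 C=0 D=0 ZF=1 PC=1
Step 2: PC=1 exec 'MUL D, C'. After: A=0 B=0 C=0 D=0 ZF=1 PC=2
Step 3: PC=2 exec 'MOV B, 7'. After: A=0 B=7 C=0 D=0 ZF=1 PC=3
Step 4: PC=3 exec 'SUB A, B'. After: A=-7 B=7 C=0 D=0 ZF=0 PC=4
Step 5: PC=4 exec 'ADD D, 1'. After: A=-7 B=7 C=0 D=1 ZF=0 PC=5
Step 6: PC=5 exec 'MOV D, 3'. After: A=-7 B=7 C=0 D=3 ZF=0 PC=6
Step 7: PC=6 exec 'MUL D, B'. After: A=-7 B=7 C=0 D=21 ZF=0 PC=7
Step 8: PC=7 exec 'MOV B, 0'. After: A=-7 B=0 C=0 D=21 ZF=0 PC=8
Step 9: PC=8 exec 'MOV D, B'. After: A=-7 B=0 C=0 D=0 ZF=0 PC=9
First time PC=9: C=0

0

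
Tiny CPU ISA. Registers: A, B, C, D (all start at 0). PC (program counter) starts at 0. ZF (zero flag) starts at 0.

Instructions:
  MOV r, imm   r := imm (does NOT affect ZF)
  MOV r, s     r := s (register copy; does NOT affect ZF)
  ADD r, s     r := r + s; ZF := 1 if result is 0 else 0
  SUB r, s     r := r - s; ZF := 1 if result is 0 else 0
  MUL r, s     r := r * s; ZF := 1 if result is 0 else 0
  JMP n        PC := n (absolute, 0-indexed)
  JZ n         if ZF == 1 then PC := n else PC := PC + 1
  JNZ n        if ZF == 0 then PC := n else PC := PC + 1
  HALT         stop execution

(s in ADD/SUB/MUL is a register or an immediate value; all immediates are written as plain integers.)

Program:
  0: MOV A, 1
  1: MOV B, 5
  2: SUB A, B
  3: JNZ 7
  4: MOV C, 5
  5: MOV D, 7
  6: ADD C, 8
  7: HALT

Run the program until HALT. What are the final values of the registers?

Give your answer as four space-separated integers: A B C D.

Step 1: PC=0 exec 'MOV A, 1'. After: A=1 B=0 C=0 D=0 ZF=0 PC=1
Step 2: PC=1 exec 'MOV B, 5'. After: A=1 B=5 C=0 D=0 ZF=0 PC=2
Step 3: PC=2 exec 'SUB A, B'. After: A=-4 B=5 C=0 D=0 ZF=0 PC=3
Step 4: PC=3 exec 'JNZ 7'. After: A=-4 B=5 C=0 D=0 ZF=0 PC=7
Step 5: PC=7 exec 'HALT'. After: A=-4 B=5 C=0 D=0 ZF=0 PC=7 HALTED

Answer: -4 5 0 0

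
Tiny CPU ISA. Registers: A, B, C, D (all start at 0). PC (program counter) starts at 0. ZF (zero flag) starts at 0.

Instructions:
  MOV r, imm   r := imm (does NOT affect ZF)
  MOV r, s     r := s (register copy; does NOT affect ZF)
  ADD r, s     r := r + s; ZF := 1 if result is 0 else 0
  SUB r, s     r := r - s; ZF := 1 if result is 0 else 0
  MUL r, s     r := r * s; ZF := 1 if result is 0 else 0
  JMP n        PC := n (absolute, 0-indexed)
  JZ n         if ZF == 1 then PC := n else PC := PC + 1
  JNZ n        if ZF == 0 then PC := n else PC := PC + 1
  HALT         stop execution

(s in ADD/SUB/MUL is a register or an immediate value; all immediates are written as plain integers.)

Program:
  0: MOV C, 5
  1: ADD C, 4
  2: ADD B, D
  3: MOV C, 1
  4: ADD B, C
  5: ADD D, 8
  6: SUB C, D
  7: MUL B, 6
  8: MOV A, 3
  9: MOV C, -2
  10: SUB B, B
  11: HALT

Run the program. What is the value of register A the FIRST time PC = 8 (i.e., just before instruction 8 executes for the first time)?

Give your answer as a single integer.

Step 1: PC=0 exec 'MOV C, 5'. After: A=0 B=0 C=5 D=0 ZF=0 PC=1
Step 2: PC=1 exec 'ADD C, 4'. After: A=0 B=0 C=9 D=0 ZF=0 PC=2
Step 3: PC=2 exec 'ADD B, D'. After: A=0 B=0 C=9 D=0 ZF=1 PC=3
Step 4: PC=3 exec 'MOV C, 1'. After: A=0 B=0 C=1 D=0 ZF=1 PC=4
Step 5: PC=4 exec 'ADD B, C'. After: A=0 B=1 C=1 D=0 ZF=0 PC=5
Step 6: PC=5 exec 'ADD D, 8'. After: A=0 B=1 C=1 D=8 ZF=0 PC=6
Step 7: PC=6 exec 'SUB C, D'. After: A=0 B=1 C=-7 D=8 ZF=0 PC=7
Step 8: PC=7 exec 'MUL B, 6'. After: A=0 B=6 C=-7 D=8 ZF=0 PC=8
First time PC=8: A=0

0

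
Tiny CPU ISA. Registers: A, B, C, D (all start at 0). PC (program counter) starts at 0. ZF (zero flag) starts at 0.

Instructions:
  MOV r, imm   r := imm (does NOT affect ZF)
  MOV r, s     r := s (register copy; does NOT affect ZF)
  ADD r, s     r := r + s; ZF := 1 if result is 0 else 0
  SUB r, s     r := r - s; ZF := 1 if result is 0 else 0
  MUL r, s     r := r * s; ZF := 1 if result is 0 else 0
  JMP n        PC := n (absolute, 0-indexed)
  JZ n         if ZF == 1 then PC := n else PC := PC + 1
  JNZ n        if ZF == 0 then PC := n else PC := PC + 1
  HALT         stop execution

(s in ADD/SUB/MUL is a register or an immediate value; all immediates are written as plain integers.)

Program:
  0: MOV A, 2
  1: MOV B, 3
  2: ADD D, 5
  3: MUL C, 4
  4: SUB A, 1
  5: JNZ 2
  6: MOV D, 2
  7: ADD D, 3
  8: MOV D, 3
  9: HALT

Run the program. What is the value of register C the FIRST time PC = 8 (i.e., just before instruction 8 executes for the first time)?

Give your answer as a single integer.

Step 1: PC=0 exec 'MOV A, 2'. After: A=2 B=0 C=0 D=0 ZF=0 PC=1
Step 2: PC=1 exec 'MOV B, 3'. After: A=2 B=3 C=0 D=0 ZF=0 PC=2
Step 3: PC=2 exec 'ADD D, 5'. After: A=2 B=3 C=0 D=5 ZF=0 PC=3
Step 4: PC=3 exec 'MUL C, 4'. After: A=2 B=3 C=0 D=5 ZF=1 PC=4
Step 5: PC=4 exec 'SUB A, 1'. After: A=1 B=3 C=0 D=5 ZF=0 PC=5
Step 6: PC=5 exec 'JNZ 2'. After: A=1 B=3 C=0 D=5 ZF=0 PC=2
Step 7: PC=2 exec 'ADD D, 5'. After: A=1 B=3 C=0 D=10 ZF=0 PC=3
Step 8: PC=3 exec 'MUL C, 4'. After: A=1 B=3 C=0 D=10 ZF=1 PC=4
Step 9: PC=4 exec 'SUB A, 1'. After: A=0 B=3 C=0 D=10 ZF=1 PC=5
Step 10: PC=5 exec 'JNZ 2'. After: A=0 B=3 C=0 D=10 ZF=1 PC=6
Step 11: PC=6 exec 'MOV D, 2'. After: A=0 B=3 C=0 D=2 ZF=1 PC=7
Step 12: PC=7 exec 'ADD D, 3'. After: A=0 B=3 C=0 D=5 ZF=0 PC=8
First time PC=8: C=0

0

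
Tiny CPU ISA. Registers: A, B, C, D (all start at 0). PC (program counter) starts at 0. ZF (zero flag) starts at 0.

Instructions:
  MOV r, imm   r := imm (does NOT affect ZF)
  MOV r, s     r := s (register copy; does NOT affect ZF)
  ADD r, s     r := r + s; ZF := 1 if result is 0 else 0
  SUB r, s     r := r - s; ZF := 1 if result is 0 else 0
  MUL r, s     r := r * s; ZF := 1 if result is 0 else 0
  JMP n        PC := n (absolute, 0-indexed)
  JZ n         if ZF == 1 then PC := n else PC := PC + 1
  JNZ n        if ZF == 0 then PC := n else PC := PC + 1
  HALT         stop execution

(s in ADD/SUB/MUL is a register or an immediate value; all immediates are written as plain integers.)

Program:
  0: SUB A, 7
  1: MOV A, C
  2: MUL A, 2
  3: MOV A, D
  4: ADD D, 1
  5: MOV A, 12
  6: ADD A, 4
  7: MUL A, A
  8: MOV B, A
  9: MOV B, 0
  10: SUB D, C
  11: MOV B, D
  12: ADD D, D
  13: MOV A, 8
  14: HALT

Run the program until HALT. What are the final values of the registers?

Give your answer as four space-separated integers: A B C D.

Answer: 8 1 0 2

Derivation:
Step 1: PC=0 exec 'SUB A, 7'. After: A=-7 B=0 C=0 D=0 ZF=0 PC=1
Step 2: PC=1 exec 'MOV A, C'. After: A=0 B=0 C=0 D=0 ZF=0 PC=2
Step 3: PC=2 exec 'MUL A, 2'. After: A=0 B=0 C=0 D=0 ZF=1 PC=3
Step 4: PC=3 exec 'MOV A, D'. After: A=0 B=0 C=0 D=0 ZF=1 PC=4
Step 5: PC=4 exec 'ADD D, 1'. After: A=0 B=0 C=0 D=1 ZF=0 PC=5
Step 6: PC=5 exec 'MOV A, 12'. After: A=12 B=0 C=0 D=1 ZF=0 PC=6
Step 7: PC=6 exec 'ADD A, 4'. After: A=16 B=0 C=0 D=1 ZF=0 PC=7
Step 8: PC=7 exec 'MUL A, A'. After: A=256 B=0 C=0 D=1 ZF=0 PC=8
Step 9: PC=8 exec 'MOV B, A'. After: A=256 B=256 C=0 D=1 ZF=0 PC=9
Step 10: PC=9 exec 'MOV B, 0'. After: A=256 B=0 C=0 D=1 ZF=0 PC=10
Step 11: PC=10 exec 'SUB D, C'. After: A=256 B=0 C=0 D=1 ZF=0 PC=11
Step 12: PC=11 exec 'MOV B, D'. After: A=256 B=1 C=0 D=1 ZF=0 PC=12
Step 13: PC=12 exec 'ADD D, D'. After: A=256 B=1 C=0 D=2 ZF=0 PC=13
Step 14: PC=13 exec 'MOV A, 8'. After: A=8 B=1 C=0 D=2 ZF=0 PC=14
Step 15: PC=14 exec 'HALT'. After: A=8 B=1 C=0 D=2 ZF=0 PC=14 HALTED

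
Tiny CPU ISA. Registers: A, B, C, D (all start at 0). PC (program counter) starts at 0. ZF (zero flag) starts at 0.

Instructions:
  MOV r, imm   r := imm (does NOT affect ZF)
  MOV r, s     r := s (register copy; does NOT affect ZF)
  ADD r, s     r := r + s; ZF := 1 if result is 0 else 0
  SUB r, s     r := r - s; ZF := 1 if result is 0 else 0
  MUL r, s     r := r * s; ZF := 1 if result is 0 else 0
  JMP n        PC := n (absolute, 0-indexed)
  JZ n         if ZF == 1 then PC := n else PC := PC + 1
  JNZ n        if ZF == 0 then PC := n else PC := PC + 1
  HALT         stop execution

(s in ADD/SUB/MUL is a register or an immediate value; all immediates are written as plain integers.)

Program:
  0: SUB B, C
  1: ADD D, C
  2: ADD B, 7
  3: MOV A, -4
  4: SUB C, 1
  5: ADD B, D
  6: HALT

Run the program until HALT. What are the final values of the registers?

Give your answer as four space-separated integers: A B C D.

Answer: -4 7 -1 0

Derivation:
Step 1: PC=0 exec 'SUB B, C'. After: A=0 B=0 C=0 D=0 ZF=1 PC=1
Step 2: PC=1 exec 'ADD D, C'. After: A=0 B=0 C=0 D=0 ZF=1 PC=2
Step 3: PC=2 exec 'ADD B, 7'. After: A=0 B=7 C=0 D=0 ZF=0 PC=3
Step 4: PC=3 exec 'MOV A, -4'. After: A=-4 B=7 C=0 D=0 ZF=0 PC=4
Step 5: PC=4 exec 'SUB C, 1'. After: A=-4 B=7 C=-1 D=0 ZF=0 PC=5
Step 6: PC=5 exec 'ADD B, D'. After: A=-4 B=7 C=-1 D=0 ZF=0 PC=6
Step 7: PC=6 exec 'HALT'. After: A=-4 B=7 C=-1 D=0 ZF=0 PC=6 HALTED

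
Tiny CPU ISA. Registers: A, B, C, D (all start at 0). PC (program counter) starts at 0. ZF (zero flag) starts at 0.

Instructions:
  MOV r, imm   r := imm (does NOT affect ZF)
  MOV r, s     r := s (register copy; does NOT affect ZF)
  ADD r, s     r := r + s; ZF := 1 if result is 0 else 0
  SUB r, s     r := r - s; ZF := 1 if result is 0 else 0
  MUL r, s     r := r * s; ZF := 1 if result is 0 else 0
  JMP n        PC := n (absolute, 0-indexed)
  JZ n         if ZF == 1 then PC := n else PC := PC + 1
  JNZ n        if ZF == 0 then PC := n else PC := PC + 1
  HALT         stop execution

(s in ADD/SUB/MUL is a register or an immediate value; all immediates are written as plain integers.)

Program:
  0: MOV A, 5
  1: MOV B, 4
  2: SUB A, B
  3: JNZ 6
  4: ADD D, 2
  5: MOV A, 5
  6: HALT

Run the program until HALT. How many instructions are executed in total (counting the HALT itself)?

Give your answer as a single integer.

Step 1: PC=0 exec 'MOV A, 5'. After: A=5 B=0 C=0 D=0 ZF=0 PC=1
Step 2: PC=1 exec 'MOV B, 4'. After: A=5 B=4 C=0 D=0 ZF=0 PC=2
Step 3: PC=2 exec 'SUB A, B'. After: A=1 B=4 C=0 D=0 ZF=0 PC=3
Step 4: PC=3 exec 'JNZ 6'. After: A=1 B=4 C=0 D=0 ZF=0 PC=6
Step 5: PC=6 exec 'HALT'. After: A=1 B=4 C=0 D=0 ZF=0 PC=6 HALTED
Total instructions executed: 5

Answer: 5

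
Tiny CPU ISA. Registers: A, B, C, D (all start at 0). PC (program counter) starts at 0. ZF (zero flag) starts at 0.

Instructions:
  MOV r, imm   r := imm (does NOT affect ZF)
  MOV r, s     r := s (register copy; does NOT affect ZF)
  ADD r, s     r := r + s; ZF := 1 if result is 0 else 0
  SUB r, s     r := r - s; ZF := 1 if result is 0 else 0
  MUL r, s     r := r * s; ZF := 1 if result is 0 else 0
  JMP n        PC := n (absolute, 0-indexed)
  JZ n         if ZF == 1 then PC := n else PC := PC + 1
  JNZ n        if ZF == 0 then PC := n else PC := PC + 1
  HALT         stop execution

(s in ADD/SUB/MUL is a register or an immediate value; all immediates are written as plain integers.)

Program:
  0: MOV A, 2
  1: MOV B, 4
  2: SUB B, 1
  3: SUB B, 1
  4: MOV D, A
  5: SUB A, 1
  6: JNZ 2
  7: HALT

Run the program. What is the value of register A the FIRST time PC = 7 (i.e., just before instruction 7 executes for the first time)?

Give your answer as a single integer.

Step 1: PC=0 exec 'MOV A, 2'. After: A=2 B=0 C=0 D=0 ZF=0 PC=1
Step 2: PC=1 exec 'MOV B, 4'. After: A=2 B=4 C=0 D=0 ZF=0 PC=2
Step 3: PC=2 exec 'SUB B, 1'. After: A=2 B=3 C=0 D=0 ZF=0 PC=3
Step 4: PC=3 exec 'SUB B, 1'. After: A=2 B=2 C=0 D=0 ZF=0 PC=4
Step 5: PC=4 exec 'MOV D, A'. After: A=2 B=2 C=0 D=2 ZF=0 PC=5
Step 6: PC=5 exec 'SUB A, 1'. After: A=1 B=2 C=0 D=2 ZF=0 PC=6
Step 7: PC=6 exec 'JNZ 2'. After: A=1 B=2 C=0 D=2 ZF=0 PC=2
Step 8: PC=2 exec 'SUB B, 1'. After: A=1 B=1 C=0 D=2 ZF=0 PC=3
Step 9: PC=3 exec 'SUB B, 1'. After: A=1 B=0 C=0 D=2 ZF=1 PC=4
Step 10: PC=4 exec 'MOV D, A'. After: A=1 B=0 C=0 D=1 ZF=1 PC=5
Step 11: PC=5 exec 'SUB A, 1'. After: A=0 B=0 C=0 D=1 ZF=1 PC=6
Step 12: PC=6 exec 'JNZ 2'. After: A=0 B=0 C=0 D=1 ZF=1 PC=7
First time PC=7: A=0

0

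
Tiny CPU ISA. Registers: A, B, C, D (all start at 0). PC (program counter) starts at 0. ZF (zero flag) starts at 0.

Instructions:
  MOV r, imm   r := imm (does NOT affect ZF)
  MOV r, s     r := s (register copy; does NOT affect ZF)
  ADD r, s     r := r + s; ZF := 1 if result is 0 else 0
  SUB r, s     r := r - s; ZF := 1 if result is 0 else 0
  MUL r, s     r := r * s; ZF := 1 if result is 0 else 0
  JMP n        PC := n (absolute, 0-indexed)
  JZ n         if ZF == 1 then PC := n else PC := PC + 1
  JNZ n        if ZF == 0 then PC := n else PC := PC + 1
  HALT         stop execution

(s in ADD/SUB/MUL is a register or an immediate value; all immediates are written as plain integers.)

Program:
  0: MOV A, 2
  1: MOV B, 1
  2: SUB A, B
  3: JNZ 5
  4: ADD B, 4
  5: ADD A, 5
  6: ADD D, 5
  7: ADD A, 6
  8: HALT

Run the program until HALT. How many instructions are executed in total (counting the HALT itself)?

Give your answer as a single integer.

Answer: 8

Derivation:
Step 1: PC=0 exec 'MOV A, 2'. After: A=2 B=0 C=0 D=0 ZF=0 PC=1
Step 2: PC=1 exec 'MOV B, 1'. After: A=2 B=1 C=0 D=0 ZF=0 PC=2
Step 3: PC=2 exec 'SUB A, B'. After: A=1 B=1 C=0 D=0 ZF=0 PC=3
Step 4: PC=3 exec 'JNZ 5'. After: A=1 B=1 C=0 D=0 ZF=0 PC=5
Step 5: PC=5 exec 'ADD A, 5'. After: A=6 B=1 C=0 D=0 ZF=0 PC=6
Step 6: PC=6 exec 'ADD D, 5'. After: A=6 B=1 C=0 D=5 ZF=0 PC=7
Step 7: PC=7 exec 'ADD A, 6'. After: A=12 B=1 C=0 D=5 ZF=0 PC=8
Step 8: PC=8 exec 'HALT'. After: A=12 B=1 C=0 D=5 ZF=0 PC=8 HALTED
Total instructions executed: 8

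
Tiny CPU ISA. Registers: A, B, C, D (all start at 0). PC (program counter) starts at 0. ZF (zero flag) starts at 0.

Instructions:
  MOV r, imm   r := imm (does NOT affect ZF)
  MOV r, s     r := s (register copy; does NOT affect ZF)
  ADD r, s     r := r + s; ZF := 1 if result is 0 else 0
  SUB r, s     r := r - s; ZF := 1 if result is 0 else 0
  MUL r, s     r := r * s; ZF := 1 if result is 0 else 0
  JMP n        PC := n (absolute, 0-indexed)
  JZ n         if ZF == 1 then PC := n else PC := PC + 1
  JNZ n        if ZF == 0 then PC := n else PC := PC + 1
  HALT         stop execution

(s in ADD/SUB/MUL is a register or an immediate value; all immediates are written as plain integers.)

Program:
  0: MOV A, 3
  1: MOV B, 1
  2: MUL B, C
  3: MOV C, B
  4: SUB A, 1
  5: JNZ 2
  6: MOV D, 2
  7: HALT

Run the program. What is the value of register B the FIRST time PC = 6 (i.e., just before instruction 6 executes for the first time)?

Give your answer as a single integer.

Step 1: PC=0 exec 'MOV A, 3'. After: A=3 B=0 C=0 D=0 ZF=0 PC=1
Step 2: PC=1 exec 'MOV B, 1'. After: A=3 B=1 C=0 D=0 ZF=0 PC=2
Step 3: PC=2 exec 'MUL B, C'. After: A=3 B=0 C=0 D=0 ZF=1 PC=3
Step 4: PC=3 exec 'MOV C, B'. After: A=3 B=0 C=0 D=0 ZF=1 PC=4
Step 5: PC=4 exec 'SUB A, 1'. After: A=2 B=0 C=0 D=0 ZF=0 PC=5
Step 6: PC=5 exec 'JNZ 2'. After: A=2 B=0 C=0 D=0 ZF=0 PC=2
Step 7: PC=2 exec 'MUL B, C'. After: A=2 B=0 C=0 D=0 ZF=1 PC=3
Step 8: PC=3 exec 'MOV C, B'. After: A=2 B=0 C=0 D=0 ZF=1 PC=4
Step 9: PC=4 exec 'SUB A, 1'. After: A=1 B=0 C=0 D=0 ZF=0 PC=5
Step 10: PC=5 exec 'JNZ 2'. After: A=1 B=0 C=0 D=0 ZF=0 PC=2
Step 11: PC=2 exec 'MUL B, C'. After: A=1 B=0 C=0 D=0 ZF=1 PC=3
Step 12: PC=3 exec 'MOV C, B'. After: A=1 B=0 C=0 D=0 ZF=1 PC=4
Step 13: PC=4 exec 'SUB A, 1'. After: A=0 B=0 C=0 D=0 ZF=1 PC=5
Step 14: PC=5 exec 'JNZ 2'. After: A=0 B=0 C=0 D=0 ZF=1 PC=6
First time PC=6: B=0

0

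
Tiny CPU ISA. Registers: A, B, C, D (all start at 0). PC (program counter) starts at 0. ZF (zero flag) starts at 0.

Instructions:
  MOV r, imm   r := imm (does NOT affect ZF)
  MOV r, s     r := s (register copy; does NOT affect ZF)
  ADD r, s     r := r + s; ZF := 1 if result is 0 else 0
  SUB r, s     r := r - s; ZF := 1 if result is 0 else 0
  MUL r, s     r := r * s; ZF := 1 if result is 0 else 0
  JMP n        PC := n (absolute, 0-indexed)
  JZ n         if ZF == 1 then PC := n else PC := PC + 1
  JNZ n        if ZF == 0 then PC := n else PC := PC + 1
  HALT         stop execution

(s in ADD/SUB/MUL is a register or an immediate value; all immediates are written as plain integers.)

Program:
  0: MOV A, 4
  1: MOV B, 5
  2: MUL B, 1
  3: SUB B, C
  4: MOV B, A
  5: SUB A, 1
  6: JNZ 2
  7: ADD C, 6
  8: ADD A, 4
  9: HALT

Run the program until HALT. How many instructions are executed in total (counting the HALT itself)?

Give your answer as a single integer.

Answer: 25

Derivation:
Step 1: PC=0 exec 'MOV A, 4'. After: A=4 B=0 C=0 D=0 ZF=0 PC=1
Step 2: PC=1 exec 'MOV B, 5'. After: A=4 B=5 C=0 D=0 ZF=0 PC=2
Step 3: PC=2 exec 'MUL B, 1'. After: A=4 B=5 C=0 D=0 ZF=0 PC=3
Step 4: PC=3 exec 'SUB B, C'. After: A=4 B=5 C=0 D=0 ZF=0 PC=4
Step 5: PC=4 exec 'MOV B, A'. After: A=4 B=4 C=0 D=0 ZF=0 PC=5
Step 6: PC=5 exec 'SUB A, 1'. After: A=3 B=4 C=0 D=0 ZF=0 PC=6
Step 7: PC=6 exec 'JNZ 2'. After: A=3 B=4 C=0 D=0 ZF=0 PC=2
Step 8: PC=2 exec 'MUL B, 1'. After: A=3 B=4 C=0 D=0 ZF=0 PC=3
Step 9: PC=3 exec 'SUB B, C'. After: A=3 B=4 C=0 D=0 ZF=0 PC=4
Step 10: PC=4 exec 'MOV B, A'. After: A=3 B=3 C=0 D=0 ZF=0 PC=5
Step 11: PC=5 exec 'SUB A, 1'. After: A=2 B=3 C=0 D=0 ZF=0 PC=6
Step 12: PC=6 exec 'JNZ 2'. After: A=2 B=3 C=0 D=0 ZF=0 PC=2
Step 13: PC=2 exec 'MUL B, 1'. After: A=2 B=3 C=0 D=0 ZF=0 PC=3
Step 14: PC=3 exec 'SUB B, C'. After: A=2 B=3 C=0 D=0 ZF=0 PC=4
Step 15: PC=4 exec 'MOV B, A'. After: A=2 B=2 C=0 D=0 ZF=0 PC=5
Step 16: PC=5 exec 'SUB A, 1'. After: A=1 B=2 C=0 D=0 ZF=0 PC=6
Step 17: PC=6 exec 'JNZ 2'. After: A=1 B=2 C=0 D=0 ZF=0 PC=2
Step 18: PC=2 exec 'MUL B, 1'. After: A=1 B=2 C=0 D=0 ZF=0 PC=3
Step 19: PC=3 exec 'SUB B, C'. After: A=1 B=2 C=0 D=0 ZF=0 PC=4
Step 20: PC=4 exec 'MOV B, A'. After: A=1 B=1 C=0 D=0 ZF=0 PC=5
Step 21: PC=5 exec 'SUB A, 1'. After: A=0 B=1 C=0 D=0 ZF=1 PC=6
Step 22: PC=6 exec 'JNZ 2'. After: A=0 B=1 C=0 D=0 ZF=1 PC=7
Step 23: PC=7 exec 'ADD C, 6'. After: A=0 B=1 C=6 D=0 ZF=0 PC=8
Step 24: PC=8 exec 'ADD A, 4'. After: A=4 B=1 C=6 D=0 ZF=0 PC=9
Step 25: PC=9 exec 'HALT'. After: A=4 B=1 C=6 D=0 ZF=0 PC=9 HALTED
Total instructions executed: 25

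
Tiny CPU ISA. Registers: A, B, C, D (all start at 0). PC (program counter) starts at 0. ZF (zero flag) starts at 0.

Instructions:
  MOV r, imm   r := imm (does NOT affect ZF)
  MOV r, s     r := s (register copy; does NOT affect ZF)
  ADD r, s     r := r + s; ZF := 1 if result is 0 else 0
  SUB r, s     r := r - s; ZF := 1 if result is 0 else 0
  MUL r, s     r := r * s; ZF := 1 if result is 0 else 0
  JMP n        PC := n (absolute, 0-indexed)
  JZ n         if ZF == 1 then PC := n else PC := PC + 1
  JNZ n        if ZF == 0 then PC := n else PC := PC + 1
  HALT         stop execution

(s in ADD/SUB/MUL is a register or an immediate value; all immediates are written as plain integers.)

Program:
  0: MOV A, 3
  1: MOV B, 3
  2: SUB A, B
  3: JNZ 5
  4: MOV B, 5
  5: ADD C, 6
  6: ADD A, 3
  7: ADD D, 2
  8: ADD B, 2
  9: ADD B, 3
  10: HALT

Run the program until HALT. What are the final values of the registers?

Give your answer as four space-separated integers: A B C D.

Answer: 3 10 6 2

Derivation:
Step 1: PC=0 exec 'MOV A, 3'. After: A=3 B=0 C=0 D=0 ZF=0 PC=1
Step 2: PC=1 exec 'MOV B, 3'. After: A=3 B=3 C=0 D=0 ZF=0 PC=2
Step 3: PC=2 exec 'SUB A, B'. After: A=0 B=3 C=0 D=0 ZF=1 PC=3
Step 4: PC=3 exec 'JNZ 5'. After: A=0 B=3 C=0 D=0 ZF=1 PC=4
Step 5: PC=4 exec 'MOV B, 5'. After: A=0 B=5 C=0 D=0 ZF=1 PC=5
Step 6: PC=5 exec 'ADD C, 6'. After: A=0 B=5 C=6 D=0 ZF=0 PC=6
Step 7: PC=6 exec 'ADD A, 3'. After: A=3 B=5 C=6 D=0 ZF=0 PC=7
Step 8: PC=7 exec 'ADD D, 2'. After: A=3 B=5 C=6 D=2 ZF=0 PC=8
Step 9: PC=8 exec 'ADD B, 2'. After: A=3 B=7 C=6 D=2 ZF=0 PC=9
Step 10: PC=9 exec 'ADD B, 3'. After: A=3 B=10 C=6 D=2 ZF=0 PC=10
Step 11: PC=10 exec 'HALT'. After: A=3 B=10 C=6 D=2 ZF=0 PC=10 HALTED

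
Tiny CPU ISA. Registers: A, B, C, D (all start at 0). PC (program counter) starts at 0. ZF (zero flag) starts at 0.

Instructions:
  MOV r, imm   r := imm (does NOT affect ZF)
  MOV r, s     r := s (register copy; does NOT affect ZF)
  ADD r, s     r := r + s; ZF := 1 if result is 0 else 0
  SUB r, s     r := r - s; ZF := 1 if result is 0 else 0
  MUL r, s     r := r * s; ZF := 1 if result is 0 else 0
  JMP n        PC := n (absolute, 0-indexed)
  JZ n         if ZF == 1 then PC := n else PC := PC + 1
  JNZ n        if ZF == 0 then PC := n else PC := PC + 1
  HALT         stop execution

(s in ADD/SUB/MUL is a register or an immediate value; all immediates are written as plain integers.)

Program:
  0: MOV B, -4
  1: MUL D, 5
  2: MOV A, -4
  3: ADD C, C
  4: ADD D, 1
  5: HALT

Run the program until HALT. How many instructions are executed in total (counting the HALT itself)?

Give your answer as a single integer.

Step 1: PC=0 exec 'MOV B, -4'. After: A=0 B=-4 C=0 D=0 ZF=0 PC=1
Step 2: PC=1 exec 'MUL D, 5'. After: A=0 B=-4 C=0 D=0 ZF=1 PC=2
Step 3: PC=2 exec 'MOV A, -4'. After: A=-4 B=-4 C=0 D=0 ZF=1 PC=3
Step 4: PC=3 exec 'ADD C, C'. After: A=-4 B=-4 C=0 D=0 ZF=1 PC=4
Step 5: PC=4 exec 'ADD D, 1'. After: A=-4 B=-4 C=0 D=1 ZF=0 PC=5
Step 6: PC=5 exec 'HALT'. After: A=-4 B=-4 C=0 D=1 ZF=0 PC=5 HALTED
Total instructions executed: 6

Answer: 6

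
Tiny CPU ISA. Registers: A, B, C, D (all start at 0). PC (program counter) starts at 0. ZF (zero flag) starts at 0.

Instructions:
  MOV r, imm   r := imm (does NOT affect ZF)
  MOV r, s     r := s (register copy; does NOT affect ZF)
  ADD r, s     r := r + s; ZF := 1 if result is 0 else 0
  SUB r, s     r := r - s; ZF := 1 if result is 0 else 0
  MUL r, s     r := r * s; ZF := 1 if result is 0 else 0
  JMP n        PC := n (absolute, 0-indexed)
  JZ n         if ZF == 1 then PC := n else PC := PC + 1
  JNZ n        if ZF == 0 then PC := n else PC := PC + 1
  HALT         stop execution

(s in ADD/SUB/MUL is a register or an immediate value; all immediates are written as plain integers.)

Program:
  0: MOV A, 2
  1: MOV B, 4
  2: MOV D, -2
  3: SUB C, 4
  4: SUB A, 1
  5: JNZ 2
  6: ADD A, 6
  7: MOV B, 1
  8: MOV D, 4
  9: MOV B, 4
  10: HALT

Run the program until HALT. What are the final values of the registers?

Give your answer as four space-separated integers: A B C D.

Answer: 6 4 -8 4

Derivation:
Step 1: PC=0 exec 'MOV A, 2'. After: A=2 B=0 C=0 D=0 ZF=0 PC=1
Step 2: PC=1 exec 'MOV B, 4'. After: A=2 B=4 C=0 D=0 ZF=0 PC=2
Step 3: PC=2 exec 'MOV D, -2'. After: A=2 B=4 C=0 D=-2 ZF=0 PC=3
Step 4: PC=3 exec 'SUB C, 4'. After: A=2 B=4 C=-4 D=-2 ZF=0 PC=4
Step 5: PC=4 exec 'SUB A, 1'. After: A=1 B=4 C=-4 D=-2 ZF=0 PC=5
Step 6: PC=5 exec 'JNZ 2'. After: A=1 B=4 C=-4 D=-2 ZF=0 PC=2
Step 7: PC=2 exec 'MOV D, -2'. After: A=1 B=4 C=-4 D=-2 ZF=0 PC=3
Step 8: PC=3 exec 'SUB C, 4'. After: A=1 B=4 C=-8 D=-2 ZF=0 PC=4
Step 9: PC=4 exec 'SUB A, 1'. After: A=0 B=4 C=-8 D=-2 ZF=1 PC=5
Step 10: PC=5 exec 'JNZ 2'. After: A=0 B=4 C=-8 D=-2 ZF=1 PC=6
Step 11: PC=6 exec 'ADD A, 6'. After: A=6 B=4 C=-8 D=-2 ZF=0 PC=7
Step 12: PC=7 exec 'MOV B, 1'. After: A=6 B=1 C=-8 D=-2 ZF=0 PC=8
Step 13: PC=8 exec 'MOV D, 4'. After: A=6 B=1 C=-8 D=4 ZF=0 PC=9
Step 14: PC=9 exec 'MOV B, 4'. After: A=6 B=4 C=-8 D=4 ZF=0 PC=10
Step 15: PC=10 exec 'HALT'. After: A=6 B=4 C=-8 D=4 ZF=0 PC=10 HALTED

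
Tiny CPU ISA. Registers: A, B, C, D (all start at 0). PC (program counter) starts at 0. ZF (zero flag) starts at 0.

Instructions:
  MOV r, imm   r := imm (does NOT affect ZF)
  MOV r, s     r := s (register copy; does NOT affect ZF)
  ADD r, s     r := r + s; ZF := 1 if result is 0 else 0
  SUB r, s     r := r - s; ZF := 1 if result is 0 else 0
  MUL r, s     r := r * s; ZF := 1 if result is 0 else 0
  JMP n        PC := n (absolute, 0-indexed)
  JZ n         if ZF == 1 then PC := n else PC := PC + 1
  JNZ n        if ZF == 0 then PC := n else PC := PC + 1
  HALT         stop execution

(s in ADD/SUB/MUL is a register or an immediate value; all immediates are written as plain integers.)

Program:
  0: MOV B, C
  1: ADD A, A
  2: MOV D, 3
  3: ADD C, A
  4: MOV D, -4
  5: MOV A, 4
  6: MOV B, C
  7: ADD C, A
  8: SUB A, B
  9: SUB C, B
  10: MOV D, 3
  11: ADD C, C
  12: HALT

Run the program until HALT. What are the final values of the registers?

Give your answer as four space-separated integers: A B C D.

Step 1: PC=0 exec 'MOV B, C'. After: A=0 B=0 C=0 D=0 ZF=0 PC=1
Step 2: PC=1 exec 'ADD A, A'. After: A=0 B=0 C=0 D=0 ZF=1 PC=2
Step 3: PC=2 exec 'MOV D, 3'. After: A=0 B=0 C=0 D=3 ZF=1 PC=3
Step 4: PC=3 exec 'ADD C, A'. After: A=0 B=0 C=0 D=3 ZF=1 PC=4
Step 5: PC=4 exec 'MOV D, -4'. After: A=0 B=0 C=0 D=-4 ZF=1 PC=5
Step 6: PC=5 exec 'MOV A, 4'. After: A=4 B=0 C=0 D=-4 ZF=1 PC=6
Step 7: PC=6 exec 'MOV B, C'. After: A=4 B=0 C=0 D=-4 ZF=1 PC=7
Step 8: PC=7 exec 'ADD C, A'. After: A=4 B=0 C=4 D=-4 ZF=0 PC=8
Step 9: PC=8 exec 'SUB A, B'. After: A=4 B=0 C=4 D=-4 ZF=0 PC=9
Step 10: PC=9 exec 'SUB C, B'. After: A=4 B=0 C=4 D=-4 ZF=0 PC=10
Step 11: PC=10 exec 'MOV D, 3'. After: A=4 B=0 C=4 D=3 ZF=0 PC=11
Step 12: PC=11 exec 'ADD C, C'. After: A=4 B=0 C=8 D=3 ZF=0 PC=12
Step 13: PC=12 exec 'HALT'. After: A=4 B=0 C=8 D=3 ZF=0 PC=12 HALTED

Answer: 4 0 8 3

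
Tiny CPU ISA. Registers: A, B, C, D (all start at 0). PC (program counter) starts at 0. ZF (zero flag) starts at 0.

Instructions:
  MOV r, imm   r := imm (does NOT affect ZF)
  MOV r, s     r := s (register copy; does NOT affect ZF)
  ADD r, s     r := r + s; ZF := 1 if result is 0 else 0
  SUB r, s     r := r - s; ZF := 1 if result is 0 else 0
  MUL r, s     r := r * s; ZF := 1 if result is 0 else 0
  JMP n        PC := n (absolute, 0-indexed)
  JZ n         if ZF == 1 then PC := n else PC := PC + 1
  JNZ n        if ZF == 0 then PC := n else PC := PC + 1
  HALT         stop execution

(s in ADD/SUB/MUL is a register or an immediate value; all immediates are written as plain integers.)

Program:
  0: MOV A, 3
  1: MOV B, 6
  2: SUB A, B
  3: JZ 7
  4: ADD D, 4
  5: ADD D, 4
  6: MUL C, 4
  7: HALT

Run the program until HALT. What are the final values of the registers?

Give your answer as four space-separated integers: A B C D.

Answer: -3 6 0 8

Derivation:
Step 1: PC=0 exec 'MOV A, 3'. After: A=3 B=0 C=0 D=0 ZF=0 PC=1
Step 2: PC=1 exec 'MOV B, 6'. After: A=3 B=6 C=0 D=0 ZF=0 PC=2
Step 3: PC=2 exec 'SUB A, B'. After: A=-3 B=6 C=0 D=0 ZF=0 PC=3
Step 4: PC=3 exec 'JZ 7'. After: A=-3 B=6 C=0 D=0 ZF=0 PC=4
Step 5: PC=4 exec 'ADD D, 4'. After: A=-3 B=6 C=0 D=4 ZF=0 PC=5
Step 6: PC=5 exec 'ADD D, 4'. After: A=-3 B=6 C=0 D=8 ZF=0 PC=6
Step 7: PC=6 exec 'MUL C, 4'. After: A=-3 B=6 C=0 D=8 ZF=1 PC=7
Step 8: PC=7 exec 'HALT'. After: A=-3 B=6 C=0 D=8 ZF=1 PC=7 HALTED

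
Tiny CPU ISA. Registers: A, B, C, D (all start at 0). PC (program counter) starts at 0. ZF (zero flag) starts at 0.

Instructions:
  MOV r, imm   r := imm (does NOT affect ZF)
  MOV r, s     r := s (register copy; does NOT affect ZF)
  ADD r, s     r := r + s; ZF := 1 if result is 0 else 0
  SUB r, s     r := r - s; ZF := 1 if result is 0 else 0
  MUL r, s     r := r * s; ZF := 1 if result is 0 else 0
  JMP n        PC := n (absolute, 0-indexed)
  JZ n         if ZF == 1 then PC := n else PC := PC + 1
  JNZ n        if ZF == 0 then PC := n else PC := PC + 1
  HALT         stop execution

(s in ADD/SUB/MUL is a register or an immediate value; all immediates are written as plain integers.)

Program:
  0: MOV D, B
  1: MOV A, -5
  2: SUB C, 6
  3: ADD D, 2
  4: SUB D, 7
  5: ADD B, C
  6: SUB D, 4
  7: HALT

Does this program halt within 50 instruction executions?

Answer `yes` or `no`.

Answer: yes

Derivation:
Step 1: PC=0 exec 'MOV D, B'. After: A=0 B=0 C=0 D=0 ZF=0 PC=1
Step 2: PC=1 exec 'MOV A, -5'. After: A=-5 B=0 C=0 D=0 ZF=0 PC=2
Step 3: PC=2 exec 'SUB C, 6'. After: A=-5 B=0 C=-6 D=0 ZF=0 PC=3
Step 4: PC=3 exec 'ADD D, 2'. After: A=-5 B=0 C=-6 D=2 ZF=0 PC=4
Step 5: PC=4 exec 'SUB D, 7'. After: A=-5 B=0 C=-6 D=-5 ZF=0 PC=5
Step 6: PC=5 exec 'ADD B, C'. After: A=-5 B=-6 C=-6 D=-5 ZF=0 PC=6
Step 7: PC=6 exec 'SUB D, 4'. After: A=-5 B=-6 C=-6 D=-9 ZF=0 PC=7
Step 8: PC=7 exec 'HALT'. After: A=-5 B=-6 C=-6 D=-9 ZF=0 PC=7 HALTED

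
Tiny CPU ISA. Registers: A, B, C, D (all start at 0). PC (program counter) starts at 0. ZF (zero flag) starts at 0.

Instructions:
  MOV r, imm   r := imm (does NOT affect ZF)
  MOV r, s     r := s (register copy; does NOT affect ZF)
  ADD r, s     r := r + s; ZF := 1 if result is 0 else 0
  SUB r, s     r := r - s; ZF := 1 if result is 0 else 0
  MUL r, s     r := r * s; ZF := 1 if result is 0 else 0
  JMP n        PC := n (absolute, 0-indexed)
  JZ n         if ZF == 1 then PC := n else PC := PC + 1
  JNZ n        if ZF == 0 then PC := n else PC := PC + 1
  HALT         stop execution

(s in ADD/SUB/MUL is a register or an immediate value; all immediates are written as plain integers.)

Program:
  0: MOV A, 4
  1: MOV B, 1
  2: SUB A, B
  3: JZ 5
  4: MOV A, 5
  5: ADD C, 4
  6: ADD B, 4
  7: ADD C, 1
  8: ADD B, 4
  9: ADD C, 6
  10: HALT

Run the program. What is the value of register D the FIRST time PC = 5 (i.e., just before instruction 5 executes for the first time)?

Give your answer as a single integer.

Step 1: PC=0 exec 'MOV A, 4'. After: A=4 B=0 C=0 D=0 ZF=0 PC=1
Step 2: PC=1 exec 'MOV B, 1'. After: A=4 B=1 C=0 D=0 ZF=0 PC=2
Step 3: PC=2 exec 'SUB A, B'. After: A=3 B=1 C=0 D=0 ZF=0 PC=3
Step 4: PC=3 exec 'JZ 5'. After: A=3 B=1 C=0 D=0 ZF=0 PC=4
Step 5: PC=4 exec 'MOV A, 5'. After: A=5 B=1 C=0 D=0 ZF=0 PC=5
First time PC=5: D=0

0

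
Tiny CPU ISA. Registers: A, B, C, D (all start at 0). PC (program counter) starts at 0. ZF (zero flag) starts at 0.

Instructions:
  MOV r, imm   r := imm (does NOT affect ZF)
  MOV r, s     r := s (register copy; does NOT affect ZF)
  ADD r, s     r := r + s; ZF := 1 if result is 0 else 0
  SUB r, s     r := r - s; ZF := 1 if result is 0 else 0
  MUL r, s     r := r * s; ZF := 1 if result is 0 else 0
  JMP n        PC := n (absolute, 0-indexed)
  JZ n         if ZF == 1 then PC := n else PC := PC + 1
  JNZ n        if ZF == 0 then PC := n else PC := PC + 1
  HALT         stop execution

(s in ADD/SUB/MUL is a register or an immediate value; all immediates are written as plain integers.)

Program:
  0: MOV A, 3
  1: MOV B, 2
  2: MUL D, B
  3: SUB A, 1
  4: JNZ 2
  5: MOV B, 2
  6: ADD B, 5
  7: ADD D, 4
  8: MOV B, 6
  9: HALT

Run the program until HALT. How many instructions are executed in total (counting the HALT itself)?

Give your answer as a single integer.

Answer: 16

Derivation:
Step 1: PC=0 exec 'MOV A, 3'. After: A=3 B=0 C=0 D=0 ZF=0 PC=1
Step 2: PC=1 exec 'MOV B, 2'. After: A=3 B=2 C=0 D=0 ZF=0 PC=2
Step 3: PC=2 exec 'MUL D, B'. After: A=3 B=2 C=0 D=0 ZF=1 PC=3
Step 4: PC=3 exec 'SUB A, 1'. After: A=2 B=2 C=0 D=0 ZF=0 PC=4
Step 5: PC=4 exec 'JNZ 2'. After: A=2 B=2 C=0 D=0 ZF=0 PC=2
Step 6: PC=2 exec 'MUL D, B'. After: A=2 B=2 C=0 D=0 ZF=1 PC=3
Step 7: PC=3 exec 'SUB A, 1'. After: A=1 B=2 C=0 D=0 ZF=0 PC=4
Step 8: PC=4 exec 'JNZ 2'. After: A=1 B=2 C=0 D=0 ZF=0 PC=2
Step 9: PC=2 exec 'MUL D, B'. After: A=1 B=2 C=0 D=0 ZF=1 PC=3
Step 10: PC=3 exec 'SUB A, 1'. After: A=0 B=2 C=0 D=0 ZF=1 PC=4
Step 11: PC=4 exec 'JNZ 2'. After: A=0 B=2 C=0 D=0 ZF=1 PC=5
Step 12: PC=5 exec 'MOV B, 2'. After: A=0 B=2 C=0 D=0 ZF=1 PC=6
Step 13: PC=6 exec 'ADD B, 5'. After: A=0 B=7 C=0 D=0 ZF=0 PC=7
Step 14: PC=7 exec 'ADD D, 4'. After: A=0 B=7 C=0 D=4 ZF=0 PC=8
Step 15: PC=8 exec 'MOV B, 6'. After: A=0 B=6 C=0 D=4 ZF=0 PC=9
Step 16: PC=9 exec 'HALT'. After: A=0 B=6 C=0 D=4 ZF=0 PC=9 HALTED
Total instructions executed: 16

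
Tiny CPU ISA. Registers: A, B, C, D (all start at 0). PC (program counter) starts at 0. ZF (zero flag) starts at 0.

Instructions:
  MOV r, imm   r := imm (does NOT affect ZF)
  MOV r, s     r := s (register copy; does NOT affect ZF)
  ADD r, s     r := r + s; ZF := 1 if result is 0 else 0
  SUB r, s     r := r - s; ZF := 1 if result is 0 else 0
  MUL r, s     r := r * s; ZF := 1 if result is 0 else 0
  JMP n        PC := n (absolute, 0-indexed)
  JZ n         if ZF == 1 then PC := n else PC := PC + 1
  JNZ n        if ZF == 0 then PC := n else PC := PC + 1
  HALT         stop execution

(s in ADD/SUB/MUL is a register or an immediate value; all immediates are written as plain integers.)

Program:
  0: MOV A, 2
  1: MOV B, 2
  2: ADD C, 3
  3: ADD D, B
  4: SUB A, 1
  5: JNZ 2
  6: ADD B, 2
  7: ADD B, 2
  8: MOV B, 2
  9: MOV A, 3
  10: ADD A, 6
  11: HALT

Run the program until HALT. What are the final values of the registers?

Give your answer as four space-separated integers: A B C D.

Answer: 9 2 6 4

Derivation:
Step 1: PC=0 exec 'MOV A, 2'. After: A=2 B=0 C=0 D=0 ZF=0 PC=1
Step 2: PC=1 exec 'MOV B, 2'. After: A=2 B=2 C=0 D=0 ZF=0 PC=2
Step 3: PC=2 exec 'ADD C, 3'. After: A=2 B=2 C=3 D=0 ZF=0 PC=3
Step 4: PC=3 exec 'ADD D, B'. After: A=2 B=2 C=3 D=2 ZF=0 PC=4
Step 5: PC=4 exec 'SUB A, 1'. After: A=1 B=2 C=3 D=2 ZF=0 PC=5
Step 6: PC=5 exec 'JNZ 2'. After: A=1 B=2 C=3 D=2 ZF=0 PC=2
Step 7: PC=2 exec 'ADD C, 3'. After: A=1 B=2 C=6 D=2 ZF=0 PC=3
Step 8: PC=3 exec 'ADD D, B'. After: A=1 B=2 C=6 D=4 ZF=0 PC=4
Step 9: PC=4 exec 'SUB A, 1'. After: A=0 B=2 C=6 D=4 ZF=1 PC=5
Step 10: PC=5 exec 'JNZ 2'. After: A=0 B=2 C=6 D=4 ZF=1 PC=6
Step 11: PC=6 exec 'ADD B, 2'. After: A=0 B=4 C=6 D=4 ZF=0 PC=7
Step 12: PC=7 exec 'ADD B, 2'. After: A=0 B=6 C=6 D=4 ZF=0 PC=8
Step 13: PC=8 exec 'MOV B, 2'. After: A=0 B=2 C=6 D=4 ZF=0 PC=9
Step 14: PC=9 exec 'MOV A, 3'. After: A=3 B=2 C=6 D=4 ZF=0 PC=10
Step 15: PC=10 exec 'ADD A, 6'. After: A=9 B=2 C=6 D=4 ZF=0 PC=11
Step 16: PC=11 exec 'HALT'. After: A=9 B=2 C=6 D=4 ZF=0 PC=11 HALTED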